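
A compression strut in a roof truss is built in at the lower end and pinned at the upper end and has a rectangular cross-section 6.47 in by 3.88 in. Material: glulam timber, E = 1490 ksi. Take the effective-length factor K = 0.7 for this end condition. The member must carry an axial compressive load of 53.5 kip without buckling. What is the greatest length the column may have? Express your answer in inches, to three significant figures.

Buckling occurs about the weak axis: I_min = h·b³/12 with b = 3.88 in (the shorter side).
I_min = 6.47×3.88³/12 = 31.49 in⁴
At the buckling limit P_cr = P = 5.350×10^4 lb
From P_cr = π²EI/(K·L)²:  L = (1/K)·√(π²EI/P_cr) = (1/0.7)·√(π²×1.49×10^6×31.49/5.350×10^4)
L = 133 in

L_max ≈ 133 in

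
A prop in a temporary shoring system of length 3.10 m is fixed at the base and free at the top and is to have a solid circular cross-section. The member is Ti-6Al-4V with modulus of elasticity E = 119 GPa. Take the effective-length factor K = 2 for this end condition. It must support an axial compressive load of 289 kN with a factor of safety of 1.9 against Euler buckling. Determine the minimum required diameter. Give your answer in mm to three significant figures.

d ≈ 138 mm

Required P_cr = n·P = 1.9 × 289 = 549.1 kN
L_e = K·L = 2 × 3.10 = 6.200 m
Required I = P_cr·L_e²/(π²E) = 5.491×10^5 × 6.200² / (π² × 1.19×10^11) = 1.797×10^-5 m⁴
I_req = 1.797×10^7 mm⁴
Solid circle: I = πd⁴/64  ⇒  d = (64I/π)^(1/4) = (64×1.797×10^7/π)^(1/4) = 138 mm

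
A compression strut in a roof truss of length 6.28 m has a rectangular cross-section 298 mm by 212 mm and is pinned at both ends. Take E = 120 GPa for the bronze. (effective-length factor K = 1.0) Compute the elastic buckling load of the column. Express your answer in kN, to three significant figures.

Buckling occurs about the weak axis: I_min = h·b³/12 with b = 212 mm (the shorter side).
I_min = 298×212³/12 = 2.366×10^8 mm⁴
I = 2.366×10^8 mm⁴ = 2.366×10^-4 m⁴
Effective length L_e = K·L = 1 × 6.28 = 6.280 m
P_cr = π²EI / L_e² = π² × 120×10⁹ × 2.366×10^-4 / 6.280² = 7.106×10^6 N

P_cr ≈ 7110 kN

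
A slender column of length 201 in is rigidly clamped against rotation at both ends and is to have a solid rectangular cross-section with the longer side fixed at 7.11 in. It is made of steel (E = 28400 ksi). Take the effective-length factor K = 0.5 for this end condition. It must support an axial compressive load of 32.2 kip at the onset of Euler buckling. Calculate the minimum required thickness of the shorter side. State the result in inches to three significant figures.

L_e = K·L = 0.5 × 201 = 100.5 in
Required I = P_cr·L_e²/(π²E) = 3.220×10^4 × 100.5² / (π² × 2.84×10^7) = 1.160 in⁴
Rectangle, weak axis: I_min = h·b³/12 with h = 7.11 in fixed  ⇒  b = (12I/h)^(1/3) = 1.25 in

b ≈ 1.25 in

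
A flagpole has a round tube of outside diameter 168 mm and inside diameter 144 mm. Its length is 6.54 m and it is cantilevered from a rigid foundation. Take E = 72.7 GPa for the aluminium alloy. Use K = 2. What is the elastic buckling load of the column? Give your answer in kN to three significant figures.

d_o = 168 mm, d_i = 144 mm
I = π(d_o⁴ − d_i⁴)/64 = π(168⁴ − 144.0⁴)/64 = 1.800×10^7 mm⁴
I = 1.800×10^7 mm⁴ = 1.800×10^-5 m⁴
Effective length L_e = K·L = 2 × 6.54 = 13.08 m
P_cr = π²EI / L_e² = π² × 72.7×10⁹ × 1.800×10^-5 / 13.08² = 7.547×10^4 N

P_cr ≈ 75.5 kN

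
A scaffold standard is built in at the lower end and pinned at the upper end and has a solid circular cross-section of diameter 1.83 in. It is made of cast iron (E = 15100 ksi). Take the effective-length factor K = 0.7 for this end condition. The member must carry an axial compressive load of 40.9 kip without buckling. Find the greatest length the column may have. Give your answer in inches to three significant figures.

L_max ≈ 64.0 in

I = πd⁴/64 = π×1.83⁴/64 = 0.5505 in⁴
At the buckling limit P_cr = P = 4.090×10^4 lb
From P_cr = π²EI/(K·L)²:  L = (1/K)·√(π²EI/P_cr) = (1/0.7)·√(π²×1.51×10^7×0.5505/4.090×10^4)
L = 64.0 in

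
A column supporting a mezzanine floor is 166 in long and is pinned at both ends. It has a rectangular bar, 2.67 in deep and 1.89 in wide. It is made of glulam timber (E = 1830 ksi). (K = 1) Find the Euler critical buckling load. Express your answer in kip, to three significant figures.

Buckling occurs about the weak axis: I_min = h·b³/12 with b = 1.89 in (the shorter side).
I_min = 2.67×1.89³/12 = 1.502 in⁴
Effective length L_e = K·L = 1 × 166 = 166.0 in
P_cr = π²EI / L_e² = π² × 1830×10³ × 1.502 / 166.0² = 984.6 lb

P_cr ≈ 0.985 kip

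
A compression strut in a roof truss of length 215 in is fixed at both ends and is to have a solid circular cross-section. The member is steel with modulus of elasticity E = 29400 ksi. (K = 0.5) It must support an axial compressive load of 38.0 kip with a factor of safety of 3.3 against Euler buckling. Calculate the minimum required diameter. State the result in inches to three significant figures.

d ≈ 3.18 in

Required P_cr = n·P = 3.3 × 38.0 = 125.4 kip
L_e = K·L = 0.5 × 215 = 107.5 in
Required I = P_cr·L_e²/(π²E) = 1.254×10^5 × 107.5² / (π² × 2.94×10^7) = 4.994 in⁴
Solid circle: I = πd⁴/64  ⇒  d = (64I/π)^(1/4) = (64×4.994/π)^(1/4) = 3.18 in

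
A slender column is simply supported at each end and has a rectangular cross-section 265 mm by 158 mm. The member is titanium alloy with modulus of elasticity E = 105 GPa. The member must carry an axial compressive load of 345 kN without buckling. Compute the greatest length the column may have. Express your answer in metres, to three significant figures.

L_max ≈ 16.2 m

Buckling occurs about the weak axis: I_min = h·b³/12 with b = 158 mm (the shorter side).
I_min = 265×158³/12 = 8.710×10^7 mm⁴
I = 8.710×10^-5 m⁴
At the buckling limit P_cr = P = 3.450×10^5 N
From P_cr = π²EI/(K·L)²:  L = (1/K)·√(π²EI/P_cr) = (1/1)·√(π²×1.05×10^11×8.710×10^-5/3.450×10^5)
L = 16.2 m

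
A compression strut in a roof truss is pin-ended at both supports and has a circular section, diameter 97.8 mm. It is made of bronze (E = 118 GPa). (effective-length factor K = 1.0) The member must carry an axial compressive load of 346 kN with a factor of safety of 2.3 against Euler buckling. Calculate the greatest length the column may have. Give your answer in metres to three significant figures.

I = πd⁴/64 = π×97.8⁴/64 = 4.491×10^6 mm⁴
I = 4.491×10^-6 m⁴
Required critical load P_cr = n·P = 2.3 × 346 = 795.8 kN = 7.958×10^5 N
From P_cr = π²EI/(K·L)²:  L = (1/K)·√(π²EI/P_cr) = (1/1)·√(π²×1.18×10^11×4.491×10^-6/7.958×10^5)
L = 2.56 m

L_max ≈ 2.56 m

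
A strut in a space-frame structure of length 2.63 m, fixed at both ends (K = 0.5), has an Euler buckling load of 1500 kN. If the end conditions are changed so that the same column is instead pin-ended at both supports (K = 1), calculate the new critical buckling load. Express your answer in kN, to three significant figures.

P_cr ∝ 1/K², so P_cr,new = P_cr,old × (K_old/K_new)² = 1500 × (0.5/1)²
= 1500 × 0.2500 = 375 kN

P_cr ≈ 375 kN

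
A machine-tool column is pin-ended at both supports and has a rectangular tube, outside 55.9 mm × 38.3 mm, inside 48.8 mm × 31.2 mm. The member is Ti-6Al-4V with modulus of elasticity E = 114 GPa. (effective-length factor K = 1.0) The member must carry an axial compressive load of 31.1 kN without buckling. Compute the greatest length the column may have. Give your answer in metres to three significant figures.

Weak-axis I_min = (h_o·b_o³ − h_i·b_i³)/12 with b_o = 38.3, b_i = 31.20 mm (shorter outer/inner sides).
I_min = (55.9×38.3³ − 48.80×31.20³)/12 = 1.382×10^5 mm⁴
I = 1.382×10^-7 m⁴
At the buckling limit P_cr = P = 3.110×10^4 N
From P_cr = π²EI/(K·L)²:  L = (1/K)·√(π²EI/P_cr) = (1/1)·√(π²×1.14×10^11×1.382×10^-7/3.110×10^4)
L = 2.24 m

L_max ≈ 2.24 m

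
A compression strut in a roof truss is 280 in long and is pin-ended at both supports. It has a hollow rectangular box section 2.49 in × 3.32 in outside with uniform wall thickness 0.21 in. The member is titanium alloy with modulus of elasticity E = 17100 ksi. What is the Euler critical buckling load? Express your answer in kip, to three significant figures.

Inner dimensions: h_i = 3.32 − 2×0.21 = 2.900 in, b_i = 2.49 − 2×0.21 = 2.070 in
Weak-axis I_min = (h_o·b_o³ − h_i·b_i³)/12 with b_o = 2.49, b_i = 2.070 in (shorter outer/inner sides).
I_min = (3.32×2.49³ − 2.900×2.070³)/12 = 2.128 in⁴
Effective length L_e = K·L = 1 × 280 = 280.0 in
P_cr = π²EI / L_e² = π² × 17100×10³ × 2.128 / 280.0² = 4.580×10^3 lb

P_cr ≈ 4.58 kip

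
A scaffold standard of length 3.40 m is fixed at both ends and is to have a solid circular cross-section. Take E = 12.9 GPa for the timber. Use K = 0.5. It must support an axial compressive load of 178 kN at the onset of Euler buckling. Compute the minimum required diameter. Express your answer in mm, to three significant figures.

d ≈ 95.2 mm

L_e = K·L = 0.5 × 3.40 = 1.700 m
Required I = P_cr·L_e²/(π²E) = 1.780×10^5 × 1.700² / (π² × 1.29×10^10) = 4.040×10^-6 m⁴
I_req = 4.040×10^6 mm⁴
Solid circle: I = πd⁴/64  ⇒  d = (64I/π)^(1/4) = (64×4.040×10^6/π)^(1/4) = 95.2 mm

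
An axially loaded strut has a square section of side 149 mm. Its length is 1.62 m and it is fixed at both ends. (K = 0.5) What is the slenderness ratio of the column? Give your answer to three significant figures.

For a square r = a/√12 = 149/√12 = 43.01 mm
L_e = K·L = 0.5 × 1.62 m = 0.8100 m = 810.00 mm
λ = L_e / r_min = 810.00 / 43.01 = 18.8

λ ≈ 18.8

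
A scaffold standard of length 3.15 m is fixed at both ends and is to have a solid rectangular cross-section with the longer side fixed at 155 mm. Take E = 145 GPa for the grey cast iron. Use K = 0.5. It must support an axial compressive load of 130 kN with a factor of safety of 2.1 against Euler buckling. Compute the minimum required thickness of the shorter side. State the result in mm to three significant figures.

b ≈ 33.2 mm

Required P_cr = n·P = 2.1 × 130 = 273.0 kN
L_e = K·L = 0.5 × 3.15 = 1.575 m
Required I = P_cr·L_e²/(π²E) = 2.730×10^5 × 1.575² / (π² × 1.45×10^11) = 4.732×10^-7 m⁴
I_req = 4.732×10^5 mm⁴
Rectangle, weak axis: I_min = h·b³/12 with h = 155 mm fixed  ⇒  b = (12I/h)^(1/3) = 33.2 mm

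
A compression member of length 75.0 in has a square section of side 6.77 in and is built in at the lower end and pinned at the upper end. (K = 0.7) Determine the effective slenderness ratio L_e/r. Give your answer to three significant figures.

λ ≈ 26.9

I = a⁴/12 = 6.77⁴/12 = 175.1 in⁴
A = 45.83 in²;  r_min = √(I/A) = √(175.1/45.83) = 1.954 in
L_e = K·L = 0.7 × 75.0 = 52.50 in
λ = L_e / r_min = 52.500 / 1.954 = 26.9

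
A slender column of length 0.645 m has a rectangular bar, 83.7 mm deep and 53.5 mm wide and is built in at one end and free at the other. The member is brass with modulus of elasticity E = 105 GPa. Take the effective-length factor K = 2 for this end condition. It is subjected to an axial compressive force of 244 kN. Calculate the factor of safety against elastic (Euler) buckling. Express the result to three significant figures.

Buckling occurs about the weak axis: I_min = h·b³/12 with b = 53.5 mm (the shorter side).
I_min = 83.7×53.5³/12 = 1.068×10^6 mm⁴
I = 1.068×10^6 mm⁴ = 1.068×10^-6 m⁴
Effective length L_e = K·L = 2 × 0.645 = 1.290 m
P_cr = π²EI / L_e² = π² × 105×10⁹ × 1.068×10^-6 / 1.290² = 6.651×10^5 N
Factor of safety n = P_cr / P = 665.14 / 244 = 2.73

n ≈ 2.73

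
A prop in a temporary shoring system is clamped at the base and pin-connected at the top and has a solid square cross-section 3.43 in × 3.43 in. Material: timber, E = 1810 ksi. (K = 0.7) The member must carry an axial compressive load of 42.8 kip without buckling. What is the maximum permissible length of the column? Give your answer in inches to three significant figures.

L_max ≈ 99.1 in

I = a⁴/12 = 3.43⁴/12 = 11.53 in⁴
At the buckling limit P_cr = P = 4.280×10^4 lb
From P_cr = π²EI/(K·L)²:  L = (1/K)·√(π²EI/P_cr) = (1/0.7)·√(π²×1.81×10^6×11.53/4.280×10^4)
L = 99.1 in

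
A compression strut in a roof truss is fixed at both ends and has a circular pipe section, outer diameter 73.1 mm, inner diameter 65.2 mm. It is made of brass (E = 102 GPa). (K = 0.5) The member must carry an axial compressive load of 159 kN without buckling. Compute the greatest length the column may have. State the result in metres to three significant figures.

L_max ≈ 3.61 m

d_o = 73.1 mm, d_i = 65.2 mm
I = π(d_o⁴ − d_i⁴)/64 = π(73.1⁴ − 65.20⁴)/64 = 5.146×10^5 mm⁴
I = 5.146×10^-7 m⁴
At the buckling limit P_cr = P = 1.590×10^5 N
From P_cr = π²EI/(K·L)²:  L = (1/K)·√(π²EI/P_cr) = (1/0.5)·√(π²×1.02×10^11×5.146×10^-7/1.590×10^5)
L = 3.61 m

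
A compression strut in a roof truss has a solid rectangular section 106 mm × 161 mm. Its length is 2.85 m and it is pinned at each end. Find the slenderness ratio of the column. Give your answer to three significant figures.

λ ≈ 93.1

Buckling occurs about the weak axis: I_min = h·b³/12 with b = 106 mm (the shorter side).
I_min = 161×106³/12 = 1.598×10^7 mm⁴
A = 1.707×10^4 mm²;  r_min = √(I/A) = √(1.598×10^7/1.707×10^4) = 30.60 mm
L_e = K·L = 1 × 2.85 m = 2.850 m = 2850.0 mm
λ = L_e / r_min = 2850.0 / 30.60 = 93.1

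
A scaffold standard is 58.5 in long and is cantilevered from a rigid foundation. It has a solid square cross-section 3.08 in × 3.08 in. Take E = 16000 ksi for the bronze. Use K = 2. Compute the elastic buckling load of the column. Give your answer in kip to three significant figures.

I = a⁴/12 = 3.08⁴/12 = 7.499 in⁴
Effective length L_e = K·L = 2 × 58.5 = 117.0 in
P_cr = π²EI / L_e² = π² × 16000×10³ × 7.499 / 117.0² = 8.651×10^4 lb

P_cr ≈ 86.5 kip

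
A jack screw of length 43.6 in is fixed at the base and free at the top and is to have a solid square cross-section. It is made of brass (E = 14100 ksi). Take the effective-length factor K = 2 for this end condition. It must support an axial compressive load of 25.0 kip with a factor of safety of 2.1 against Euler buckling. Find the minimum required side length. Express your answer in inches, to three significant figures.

a ≈ 2.42 in

Required P_cr = n·P = 2.1 × 25.0 = 52.50 kip
L_e = K·L = 2 × 43.6 = 87.20 in
Required I = P_cr·L_e²/(π²E) = 5.250×10^4 × 87.20² / (π² × 1.41×10^7) = 2.869 in⁴
Solid square: I = a⁴/12  ⇒  a = (12I)^(1/4) = (12×2.869)^(1/4) = 2.42 in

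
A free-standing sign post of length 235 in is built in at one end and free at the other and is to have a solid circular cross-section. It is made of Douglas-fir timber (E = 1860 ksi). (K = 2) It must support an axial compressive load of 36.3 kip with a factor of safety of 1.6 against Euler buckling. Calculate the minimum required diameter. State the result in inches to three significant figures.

Required P_cr = n·P = 1.6 × 36.3 = 58.08 kip
L_e = K·L = 2 × 235 = 470.0 in
Required I = P_cr·L_e²/(π²E) = 5.808×10^4 × 470.0² / (π² × 1.86×10^6) = 698.9 in⁴
Solid circle: I = πd⁴/64  ⇒  d = (64I/π)^(1/4) = (64×698.9/π)^(1/4) = 10.9 in

d ≈ 10.9 in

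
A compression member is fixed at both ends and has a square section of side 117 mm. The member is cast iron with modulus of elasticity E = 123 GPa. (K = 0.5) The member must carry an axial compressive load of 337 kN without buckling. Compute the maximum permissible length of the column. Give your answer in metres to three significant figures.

L_max ≈ 15.0 m

I = a⁴/12 = 117⁴/12 = 1.562×10^7 mm⁴
I = 1.562×10^-5 m⁴
At the buckling limit P_cr = P = 3.370×10^5 N
From P_cr = π²EI/(K·L)²:  L = (1/K)·√(π²EI/P_cr) = (1/0.5)·√(π²×1.23×10^11×1.562×10^-5/3.370×10^5)
L = 15.0 m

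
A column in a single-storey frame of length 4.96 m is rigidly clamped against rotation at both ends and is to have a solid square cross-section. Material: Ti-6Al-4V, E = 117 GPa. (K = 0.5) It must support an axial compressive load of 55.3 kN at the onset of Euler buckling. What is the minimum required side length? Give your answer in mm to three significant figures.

a ≈ 43.4 mm

L_e = K·L = 0.5 × 4.96 = 2.480 m
Required I = P_cr·L_e²/(π²E) = 5.530×10^4 × 2.480² / (π² × 1.17×10^11) = 2.945×10^-7 m⁴
I_req = 2.945×10^5 mm⁴
Solid square: I = a⁴/12  ⇒  a = (12I)^(1/4) = (12×2.945×10^5)^(1/4) = 43.4 mm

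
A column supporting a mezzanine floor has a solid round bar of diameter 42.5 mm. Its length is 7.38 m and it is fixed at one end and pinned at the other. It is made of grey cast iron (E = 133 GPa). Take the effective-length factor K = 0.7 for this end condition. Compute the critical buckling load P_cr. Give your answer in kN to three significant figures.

P_cr ≈ 7.88 kN

I = πd⁴/64 = π×42.5⁴/64 = 1.601×10^5 mm⁴
I = 1.601×10^5 mm⁴ = 1.601×10^-7 m⁴
Effective length L_e = K·L = 0.7 × 7.38 = 5.166 m
P_cr = π²EI / L_e² = π² × 133×10⁹ × 1.601×10^-7 / 5.166² = 7.877×10^3 N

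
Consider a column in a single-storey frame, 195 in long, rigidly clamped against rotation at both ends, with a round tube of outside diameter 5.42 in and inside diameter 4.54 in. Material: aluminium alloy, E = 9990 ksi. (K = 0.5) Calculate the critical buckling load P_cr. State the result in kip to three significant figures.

d_o = 5.42 in, d_i = 4.54 in
I = π(d_o⁴ − d_i⁴)/64 = π(5.42⁴ − 4.540⁴)/64 = 21.51 in⁴
Effective length L_e = K·L = 0.5 × 195 = 97.50 in
P_cr = π²EI / L_e² = π² × 9990×10³ × 21.51 / 97.50² = 2.231×10^5 lb

P_cr ≈ 223 kip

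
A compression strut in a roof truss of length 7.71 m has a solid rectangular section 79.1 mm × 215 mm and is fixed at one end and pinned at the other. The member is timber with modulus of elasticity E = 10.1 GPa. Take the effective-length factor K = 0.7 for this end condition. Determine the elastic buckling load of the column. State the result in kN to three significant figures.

Buckling occurs about the weak axis: I_min = h·b³/12 with b = 79.1 mm (the shorter side).
I_min = 215×79.1³/12 = 8.867×10^6 mm⁴
I = 8.867×10^6 mm⁴ = 8.867×10^-6 m⁴
Effective length L_e = K·L = 0.7 × 7.71 = 5.397 m
P_cr = π²EI / L_e² = π² × 10.1×10⁹ × 8.867×10^-6 / 5.397² = 3.035×10^4 N

P_cr ≈ 30.3 kN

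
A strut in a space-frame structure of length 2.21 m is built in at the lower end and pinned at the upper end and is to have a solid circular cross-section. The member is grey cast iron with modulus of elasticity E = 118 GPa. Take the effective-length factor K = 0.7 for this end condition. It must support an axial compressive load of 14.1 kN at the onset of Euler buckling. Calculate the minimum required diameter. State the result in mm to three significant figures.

d ≈ 27.7 mm

L_e = K·L = 0.7 × 2.21 = 1.547 m
Required I = P_cr·L_e²/(π²E) = 1.410×10^4 × 1.547² / (π² × 1.18×10^11) = 2.897×10^-8 m⁴
I_req = 2.897×10^4 mm⁴
Solid circle: I = πd⁴/64  ⇒  d = (64I/π)^(1/4) = (64×2.897×10^4/π)^(1/4) = 27.7 mm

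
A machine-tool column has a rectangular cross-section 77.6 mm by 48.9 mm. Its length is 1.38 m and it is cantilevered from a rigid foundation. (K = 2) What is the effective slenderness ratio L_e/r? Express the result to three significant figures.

λ ≈ 196

For a rectangle r_min = b/√12 = 48.9/√12 = 14.12 mm
L_e = K·L = 2 × 1.38 m = 2.760 m = 2760.0 mm
λ = L_e / r_min = 2760.0 / 14.12 = 196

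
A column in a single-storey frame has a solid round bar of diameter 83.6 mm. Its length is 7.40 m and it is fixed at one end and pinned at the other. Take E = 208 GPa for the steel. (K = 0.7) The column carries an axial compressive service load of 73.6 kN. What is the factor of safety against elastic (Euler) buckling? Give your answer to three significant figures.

n ≈ 2.49

I = πd⁴/64 = π×83.6⁴/64 = 2.398×10^6 mm⁴
I = 2.398×10^6 mm⁴ = 2.398×10^-6 m⁴
Effective length L_e = K·L = 0.7 × 7.40 = 5.180 m
P_cr = π²EI / L_e² = π² × 208×10⁹ × 2.398×10^-6 / 5.180² = 1.834×10^5 N
Factor of safety n = P_cr / P = 183.44 / 73.6 = 2.49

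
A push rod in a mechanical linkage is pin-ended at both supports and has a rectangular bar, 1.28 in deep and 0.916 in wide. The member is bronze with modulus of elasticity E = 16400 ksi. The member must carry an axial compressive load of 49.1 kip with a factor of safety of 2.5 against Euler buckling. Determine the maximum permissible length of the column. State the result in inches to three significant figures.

Buckling occurs about the weak axis: I_min = h·b³/12 with b = 0.916 in (the shorter side).
I_min = 1.28×0.916³/12 = 8.198×10^-2 in⁴
Required critical load P_cr = n·P = 2.5 × 49.1 = 122.8 kip = 1.228×10^5 lb
From P_cr = π²EI/(K·L)²:  L = (1/K)·√(π²EI/P_cr) = (1/1)·√(π²×1.64×10^7×8.198×10^-2/1.228×10^5)
L = 10.4 in

L_max ≈ 10.4 in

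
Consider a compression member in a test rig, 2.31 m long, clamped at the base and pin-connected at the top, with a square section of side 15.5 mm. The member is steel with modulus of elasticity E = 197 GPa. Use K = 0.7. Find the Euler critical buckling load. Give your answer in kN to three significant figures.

P_cr ≈ 3.58 kN

I = a⁴/12 = 15.5⁴/12 = 4.810×10^3 mm⁴
I = 4.810×10^3 mm⁴ = 4.810×10^-9 m⁴
Effective length L_e = K·L = 0.7 × 2.31 = 1.617 m
P_cr = π²EI / L_e² = π² × 197×10⁹ × 4.810×10^-9 / 1.617² = 3.577×10^3 N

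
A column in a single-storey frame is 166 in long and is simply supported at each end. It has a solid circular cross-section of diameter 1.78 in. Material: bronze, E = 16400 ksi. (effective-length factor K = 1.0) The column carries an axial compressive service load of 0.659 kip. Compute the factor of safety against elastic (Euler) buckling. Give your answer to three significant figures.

n ≈ 4.39

I = πd⁴/64 = π×1.78⁴/64 = 0.4928 in⁴
Effective length L_e = K·L = 1 × 166 = 166.0 in
P_cr = π²EI / L_e² = π² × 16400×10³ × 0.4928 / 166.0² = 2.895×10^3 lb
Factor of safety n = P_cr / P = 2.8945 / 0.659 = 4.39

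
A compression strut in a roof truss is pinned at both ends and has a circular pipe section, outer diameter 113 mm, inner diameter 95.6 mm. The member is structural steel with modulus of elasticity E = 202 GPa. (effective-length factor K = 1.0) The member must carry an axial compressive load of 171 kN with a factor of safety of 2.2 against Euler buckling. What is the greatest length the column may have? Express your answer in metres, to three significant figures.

L_max ≈ 4.55 m

d_o = 113 mm, d_i = 95.6 mm
I = π(d_o⁴ − d_i⁴)/64 = π(113⁴ − 95.60⁴)/64 = 3.903×10^6 mm⁴
I = 3.903×10^-6 m⁴
Required critical load P_cr = n·P = 2.2 × 171 = 376.2 kN = 3.762×10^5 N
From P_cr = π²EI/(K·L)²:  L = (1/K)·√(π²EI/P_cr) = (1/1)·√(π²×2.02×10^11×3.903×10^-6/3.762×10^5)
L = 4.55 m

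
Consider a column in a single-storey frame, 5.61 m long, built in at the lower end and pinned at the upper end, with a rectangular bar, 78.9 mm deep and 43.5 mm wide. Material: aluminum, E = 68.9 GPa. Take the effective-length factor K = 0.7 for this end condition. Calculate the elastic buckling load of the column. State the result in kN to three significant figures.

P_cr ≈ 23.9 kN

Buckling occurs about the weak axis: I_min = h·b³/12 with b = 43.5 mm (the shorter side).
I_min = 78.9×43.5³/12 = 5.412×10^5 mm⁴
I = 5.412×10^5 mm⁴ = 5.412×10^-7 m⁴
Effective length L_e = K·L = 0.7 × 5.61 = 3.927 m
P_cr = π²EI / L_e² = π² × 68.9×10⁹ × 5.412×10^-7 / 3.927² = 2.386×10^4 N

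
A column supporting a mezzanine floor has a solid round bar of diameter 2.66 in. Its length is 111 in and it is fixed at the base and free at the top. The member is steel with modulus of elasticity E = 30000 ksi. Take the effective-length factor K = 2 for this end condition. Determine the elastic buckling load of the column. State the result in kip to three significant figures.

P_cr ≈ 14.8 kip

I = πd⁴/64 = π×2.66⁴/64 = 2.458 in⁴
Effective length L_e = K·L = 2 × 111 = 222.0 in
P_cr = π²EI / L_e² = π² × 30000×10³ × 2.458 / 222.0² = 1.476×10^4 lb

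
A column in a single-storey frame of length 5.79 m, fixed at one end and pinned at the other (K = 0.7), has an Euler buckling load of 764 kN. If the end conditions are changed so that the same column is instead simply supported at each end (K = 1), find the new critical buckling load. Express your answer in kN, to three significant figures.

P_cr ≈ 374 kN

P_cr ∝ 1/K², so P_cr,new = P_cr,old × (K_old/K_new)² = 764 × (0.7/1)²
= 764 × 0.4900 = 374 kN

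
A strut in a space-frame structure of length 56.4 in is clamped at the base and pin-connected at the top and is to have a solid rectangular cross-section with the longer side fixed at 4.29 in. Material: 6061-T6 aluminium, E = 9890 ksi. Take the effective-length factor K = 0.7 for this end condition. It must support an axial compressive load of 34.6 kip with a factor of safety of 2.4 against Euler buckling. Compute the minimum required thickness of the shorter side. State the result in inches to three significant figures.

b ≈ 1.55 in

Required P_cr = n·P = 2.4 × 34.6 = 83.04 kip
L_e = K·L = 0.7 × 56.4 = 39.48 in
Required I = P_cr·L_e²/(π²E) = 8.304×10^4 × 39.48² / (π² × 9.89×10^6) = 1.326 in⁴
Rectangle, weak axis: I_min = h·b³/12 with h = 4.29 in fixed  ⇒  b = (12I/h)^(1/3) = 1.55 in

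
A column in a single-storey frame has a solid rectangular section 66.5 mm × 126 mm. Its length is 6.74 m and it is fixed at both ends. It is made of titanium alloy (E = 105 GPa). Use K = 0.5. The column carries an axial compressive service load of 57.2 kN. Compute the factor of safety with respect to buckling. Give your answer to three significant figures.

Buckling occurs about the weak axis: I_min = h·b³/12 with b = 66.5 mm (the shorter side).
I_min = 126×66.5³/12 = 3.088×10^6 mm⁴
I = 3.088×10^6 mm⁴ = 3.088×10^-6 m⁴
Effective length L_e = K·L = 0.5 × 6.74 = 3.370 m
P_cr = π²EI / L_e² = π² × 105×10⁹ × 3.088×10^-6 / 3.370² = 2.818×10^5 N
Factor of safety n = P_cr / P = 281.76 / 57.2 = 4.93

n ≈ 4.93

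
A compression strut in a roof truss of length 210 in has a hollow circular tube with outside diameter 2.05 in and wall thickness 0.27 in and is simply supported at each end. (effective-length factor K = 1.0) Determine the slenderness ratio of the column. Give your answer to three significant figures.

λ ≈ 330

Inner diameter d_i = 2.05 − 2×0.27 = 1.510 in
I = π(d_o⁴ − d_i⁴)/64 = π(2.05⁴ − 1.510⁴)/64 = 0.6117 in⁴
A = 1.510 in²;  r_min = √(I/A) = √(0.6117/1.510) = 0.6365 in
L_e = K·L = 1 × 210 = 210.0 in
λ = L_e / r_min = 210.00 / 0.6365 = 330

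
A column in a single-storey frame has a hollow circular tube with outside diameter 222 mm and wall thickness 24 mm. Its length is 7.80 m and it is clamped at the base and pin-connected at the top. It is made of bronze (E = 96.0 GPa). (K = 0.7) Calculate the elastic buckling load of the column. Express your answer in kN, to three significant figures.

P_cr ≈ 2360 kN

Inner diameter d_i = 222 − 2×24 = 174.0 mm
I = π(d_o⁴ − d_i⁴)/64 = π(222⁴ − 174.0⁴)/64 = 7.423×10^7 mm⁴
I = 7.423×10^7 mm⁴ = 7.423×10^-5 m⁴
Effective length L_e = K·L = 0.7 × 7.80 = 5.460 m
P_cr = π²EI / L_e² = π² × 96.0×10⁹ × 7.423×10^-5 / 5.460² = 2.359×10^6 N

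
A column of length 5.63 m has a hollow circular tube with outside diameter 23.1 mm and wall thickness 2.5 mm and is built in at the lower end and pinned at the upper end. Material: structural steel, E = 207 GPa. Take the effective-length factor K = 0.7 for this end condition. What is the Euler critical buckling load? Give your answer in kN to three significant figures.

P_cr ≈ 1.15 kN

Inner diameter d_i = 23.1 − 2×2.5 = 18.10 mm
I = π(d_o⁴ − d_i⁴)/64 = π(23.1⁴ − 18.10⁴)/64 = 8.709×10^3 mm⁴
I = 8.709×10^3 mm⁴ = 8.709×10^-9 m⁴
Effective length L_e = K·L = 0.7 × 5.63 = 3.941 m
P_cr = π²EI / L_e² = π² × 207×10⁹ × 8.709×10^-9 / 3.941² = 1.146×10^3 N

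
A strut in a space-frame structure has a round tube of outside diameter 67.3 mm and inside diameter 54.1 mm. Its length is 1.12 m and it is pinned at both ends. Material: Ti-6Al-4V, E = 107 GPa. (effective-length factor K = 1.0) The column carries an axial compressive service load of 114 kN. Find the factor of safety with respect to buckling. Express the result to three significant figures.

n ≈ 4.33

d_o = 67.3 mm, d_i = 54.1 mm
I = π(d_o⁴ − d_i⁴)/64 = π(67.3⁴ − 54.10⁴)/64 = 5.865×10^5 mm⁴
I = 5.865×10^5 mm⁴ = 5.865×10^-7 m⁴
Effective length L_e = K·L = 1 × 1.12 = 1.120 m
P_cr = π²EI / L_e² = π² × 107×10⁹ × 5.865×10^-7 / 1.120² = 4.938×10^5 N
Factor of safety n = P_cr / P = 493.77 / 114 = 4.33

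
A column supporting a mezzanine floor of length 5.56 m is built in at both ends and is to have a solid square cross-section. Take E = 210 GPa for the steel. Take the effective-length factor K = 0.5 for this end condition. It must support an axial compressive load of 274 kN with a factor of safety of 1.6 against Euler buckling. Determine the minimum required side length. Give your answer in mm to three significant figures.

Required P_cr = n·P = 1.6 × 274 = 438.4 kN
L_e = K·L = 0.5 × 5.56 = 2.780 m
Required I = P_cr·L_e²/(π²E) = 4.384×10^5 × 2.780² / (π² × 2.10×10^11) = 1.635×10^-6 m⁴
I_req = 1.635×10^6 mm⁴
Solid square: I = a⁴/12  ⇒  a = (12I)^(1/4) = (12×1.635×10^6)^(1/4) = 66.6 mm

a ≈ 66.6 mm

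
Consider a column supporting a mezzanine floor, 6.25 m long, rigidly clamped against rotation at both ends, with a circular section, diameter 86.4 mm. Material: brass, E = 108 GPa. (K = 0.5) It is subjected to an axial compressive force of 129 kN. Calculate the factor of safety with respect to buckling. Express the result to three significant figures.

I = πd⁴/64 = π×86.4⁴/64 = 2.735×10^6 mm⁴
I = 2.735×10^6 mm⁴ = 2.735×10^-6 m⁴
Effective length L_e = K·L = 0.5 × 6.25 = 3.125 m
P_cr = π²EI / L_e² = π² × 108×10⁹ × 2.735×10^-6 / 3.125² = 2.986×10^5 N
Factor of safety n = P_cr / P = 298.57 / 129 = 2.31

n ≈ 2.31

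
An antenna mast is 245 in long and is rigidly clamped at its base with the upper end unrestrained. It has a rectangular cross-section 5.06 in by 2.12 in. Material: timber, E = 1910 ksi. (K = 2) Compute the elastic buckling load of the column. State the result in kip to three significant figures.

P_cr ≈ 0.315 kip

Buckling occurs about the weak axis: I_min = h·b³/12 with b = 2.12 in (the shorter side).
I_min = 5.06×2.12³/12 = 4.018 in⁴
Effective length L_e = K·L = 2 × 245 = 490.0 in
P_cr = π²EI / L_e² = π² × 1910×10³ × 4.018 / 490.0² = 315.4 lb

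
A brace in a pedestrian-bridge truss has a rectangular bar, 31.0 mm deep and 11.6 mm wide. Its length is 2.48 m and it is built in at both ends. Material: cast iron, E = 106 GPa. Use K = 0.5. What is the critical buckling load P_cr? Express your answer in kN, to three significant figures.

P_cr ≈ 2.74 kN

Buckling occurs about the weak axis: I_min = h·b³/12 with b = 11.6 mm (the shorter side).
I_min = 31.0×11.6³/12 = 4.032×10^3 mm⁴
I = 4.032×10^3 mm⁴ = 4.032×10^-9 m⁴
Effective length L_e = K·L = 0.5 × 2.48 = 1.240 m
P_cr = π²EI / L_e² = π² × 106×10⁹ × 4.032×10^-9 / 1.240² = 2.744×10^3 N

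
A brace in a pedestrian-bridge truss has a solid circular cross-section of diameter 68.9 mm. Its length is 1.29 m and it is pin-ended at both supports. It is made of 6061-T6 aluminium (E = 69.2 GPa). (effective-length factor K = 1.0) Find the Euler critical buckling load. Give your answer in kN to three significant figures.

I = πd⁴/64 = π×68.9⁴/64 = 1.106×10^6 mm⁴
I = 1.106×10^6 mm⁴ = 1.106×10^-6 m⁴
Effective length L_e = K·L = 1 × 1.29 = 1.290 m
P_cr = π²EI / L_e² = π² × 69.2×10⁹ × 1.106×10^-6 / 1.290² = 4.540×10^5 N

P_cr ≈ 454 kN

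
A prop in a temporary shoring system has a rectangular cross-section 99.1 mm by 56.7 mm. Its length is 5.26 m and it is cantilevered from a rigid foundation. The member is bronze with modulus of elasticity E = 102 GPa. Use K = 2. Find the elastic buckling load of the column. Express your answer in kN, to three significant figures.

Buckling occurs about the weak axis: I_min = h·b³/12 with b = 56.7 mm (the shorter side).
I_min = 99.1×56.7³/12 = 1.505×10^6 mm⁴
I = 1.505×10^6 mm⁴ = 1.505×10^-6 m⁴
Effective length L_e = K·L = 2 × 5.26 = 10.52 m
P_cr = π²EI / L_e² = π² × 102×10⁹ × 1.505×10^-6 / 10.52² = 1.369×10^4 N

P_cr ≈ 13.7 kN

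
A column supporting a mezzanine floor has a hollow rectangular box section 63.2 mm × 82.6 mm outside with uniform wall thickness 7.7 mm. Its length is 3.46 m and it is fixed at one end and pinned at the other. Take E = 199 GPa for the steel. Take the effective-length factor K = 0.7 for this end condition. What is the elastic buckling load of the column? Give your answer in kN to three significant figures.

Inner dimensions: h_i = 82.6 − 2×7.7 = 67.20 mm, b_i = 63.2 − 2×7.7 = 47.80 mm
Weak-axis I_min = (h_o·b_o³ − h_i·b_i³)/12 with b_o = 63.2, b_i = 47.80 mm (shorter outer/inner sides).
I_min = (82.6×63.2³ − 67.20×47.80³)/12 = 1.126×10^6 mm⁴
I = 1.126×10^6 mm⁴ = 1.126×10^-6 m⁴
Effective length L_e = K·L = 0.7 × 3.46 = 2.422 m
P_cr = π²EI / L_e² = π² × 199×10⁹ × 1.126×10^-6 / 2.422² = 3.770×10^5 N

P_cr ≈ 377 kN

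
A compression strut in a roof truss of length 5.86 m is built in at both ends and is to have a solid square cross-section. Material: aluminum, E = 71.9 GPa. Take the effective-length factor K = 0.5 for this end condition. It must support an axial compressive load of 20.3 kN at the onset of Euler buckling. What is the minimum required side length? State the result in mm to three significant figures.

L_e = K·L = 0.5 × 5.86 = 2.930 m
Required I = P_cr·L_e²/(π²E) = 2.030×10^4 × 2.930² / (π² × 7.19×10^10) = 2.456×10^-7 m⁴
I_req = 2.456×10^5 mm⁴
Solid square: I = a⁴/12  ⇒  a = (12I)^(1/4) = (12×2.456×10^5)^(1/4) = 41.4 mm

a ≈ 41.4 mm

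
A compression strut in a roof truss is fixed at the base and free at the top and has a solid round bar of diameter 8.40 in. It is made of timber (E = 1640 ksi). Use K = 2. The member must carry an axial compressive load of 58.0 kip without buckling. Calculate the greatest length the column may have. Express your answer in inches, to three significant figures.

I = πd⁴/64 = π×8.40⁴/64 = 244.4 in⁴
At the buckling limit P_cr = P = 5.800×10^4 lb
From P_cr = π²EI/(K·L)²:  L = (1/K)·√(π²EI/P_cr) = (1/2)·√(π²×1.64×10^6×244.4/5.800×10^4)
L = 131 in

L_max ≈ 131 in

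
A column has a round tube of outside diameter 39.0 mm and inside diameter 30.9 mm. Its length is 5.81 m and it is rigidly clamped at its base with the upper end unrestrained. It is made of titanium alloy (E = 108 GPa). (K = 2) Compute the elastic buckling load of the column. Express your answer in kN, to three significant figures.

P_cr ≈ 0.543 kN

d_o = 39.0 mm, d_i = 30.9 mm
I = π(d_o⁴ − d_i⁴)/64 = π(39.0⁴ − 30.90⁴)/64 = 6.881×10^4 mm⁴
I = 6.881×10^4 mm⁴ = 6.881×10^-8 m⁴
Effective length L_e = K·L = 2 × 5.81 = 11.62 m
P_cr = π²EI / L_e² = π² × 108×10⁹ × 6.881×10^-8 / 11.62² = 543.2 N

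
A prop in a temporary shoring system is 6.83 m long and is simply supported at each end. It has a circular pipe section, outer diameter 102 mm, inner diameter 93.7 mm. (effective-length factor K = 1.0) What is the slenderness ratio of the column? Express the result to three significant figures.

λ ≈ 197

d_o = 102 mm, d_i = 93.7 mm
I = π(d_o⁴ − d_i⁴)/64 = π(102⁴ − 93.70⁴)/64 = 1.530×10^6 mm⁴
A = 1.276×10^3 mm²;  r_min = √(I/A) = √(1.530×10^6/1.276×10^3) = 34.63 mm
L_e = K·L = 1 × 6.83 m = 6.830 m = 6830.0 mm
λ = L_e / r_min = 6830.0 / 34.63 = 197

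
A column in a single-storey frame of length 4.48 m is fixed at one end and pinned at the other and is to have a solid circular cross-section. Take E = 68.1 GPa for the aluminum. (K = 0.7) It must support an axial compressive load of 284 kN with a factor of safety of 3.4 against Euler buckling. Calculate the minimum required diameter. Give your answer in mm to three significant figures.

Required P_cr = n·P = 3.4 × 284 = 965.6 kN
L_e = K·L = 0.7 × 4.48 = 3.136 m
Required I = P_cr·L_e²/(π²E) = 9.656×10^5 × 3.136² / (π² × 6.81×10^10) = 1.413×10^-5 m⁴
I_req = 1.413×10^7 mm⁴
Solid circle: I = πd⁴/64  ⇒  d = (64I/π)^(1/4) = (64×1.413×10^7/π)^(1/4) = 130 mm

d ≈ 130 mm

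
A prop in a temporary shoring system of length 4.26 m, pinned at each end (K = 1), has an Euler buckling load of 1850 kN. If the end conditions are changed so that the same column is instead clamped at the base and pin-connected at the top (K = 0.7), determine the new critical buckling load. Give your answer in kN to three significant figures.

P_cr ∝ 1/K², so P_cr,new = P_cr,old × (K_old/K_new)² = 1850 × (1/0.7)²
= 1850 × 2.041 = 3780 kN

P_cr ≈ 3780 kN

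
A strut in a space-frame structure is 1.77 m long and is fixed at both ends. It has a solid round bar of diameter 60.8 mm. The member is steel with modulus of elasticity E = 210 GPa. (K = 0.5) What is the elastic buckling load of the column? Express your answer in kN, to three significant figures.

P_cr ≈ 1780 kN

I = πd⁴/64 = π×60.8⁴/64 = 6.708×10^5 mm⁴
I = 6.708×10^5 mm⁴ = 6.708×10^-7 m⁴
Effective length L_e = K·L = 0.5 × 1.77 = 0.8850 m
P_cr = π²EI / L_e² = π² × 210×10⁹ × 6.708×10^-7 / 0.8850² = 1.775×10^6 N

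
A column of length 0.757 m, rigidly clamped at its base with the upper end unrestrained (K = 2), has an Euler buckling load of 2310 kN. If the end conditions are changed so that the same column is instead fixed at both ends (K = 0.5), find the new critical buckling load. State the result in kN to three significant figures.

P_cr ∝ 1/K², so P_cr,new = P_cr,old × (K_old/K_new)² = 2310 × (2/0.5)²
= 2310 × 16.00 = 37000 kN

P_cr ≈ 37000 kN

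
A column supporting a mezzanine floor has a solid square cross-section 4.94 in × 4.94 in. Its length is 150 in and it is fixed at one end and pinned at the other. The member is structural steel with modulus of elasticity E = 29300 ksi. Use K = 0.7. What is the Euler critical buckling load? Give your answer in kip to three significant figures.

P_cr ≈ 1300 kip

I = a⁴/12 = 4.94⁴/12 = 49.63 in⁴
Effective length L_e = K·L = 0.7 × 150 = 105.0 in
P_cr = π²EI / L_e² = π² × 29300×10³ × 49.63 / 105.0² = 1.302×10^6 lb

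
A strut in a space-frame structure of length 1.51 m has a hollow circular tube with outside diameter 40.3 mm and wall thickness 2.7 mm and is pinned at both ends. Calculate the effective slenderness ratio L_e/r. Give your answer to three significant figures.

Inner diameter d_i = 40.3 − 2×2.7 = 34.90 mm
I = π(d_o⁴ − d_i⁴)/64 = π(40.3⁴ − 34.90⁴)/64 = 5.665×10^4 mm⁴
A = 318.9 mm²;  r_min = √(I/A) = √(5.665×10^4/318.9) = 13.33 mm
L_e = K·L = 1 × 1.51 m = 1.510 m = 1510.0 mm
λ = L_e / r_min = 1510.0 / 13.33 = 113

λ ≈ 113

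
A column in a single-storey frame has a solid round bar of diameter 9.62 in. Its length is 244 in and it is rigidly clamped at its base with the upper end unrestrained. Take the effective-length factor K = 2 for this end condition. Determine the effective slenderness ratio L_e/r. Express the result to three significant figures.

λ ≈ 203

For a solid circle r = d/4 = 9.62/4 = 2.405 in
L_e = K·L = 2 × 244 = 488.0 in
λ = L_e / r_min = 488.00 / 2.405 = 203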